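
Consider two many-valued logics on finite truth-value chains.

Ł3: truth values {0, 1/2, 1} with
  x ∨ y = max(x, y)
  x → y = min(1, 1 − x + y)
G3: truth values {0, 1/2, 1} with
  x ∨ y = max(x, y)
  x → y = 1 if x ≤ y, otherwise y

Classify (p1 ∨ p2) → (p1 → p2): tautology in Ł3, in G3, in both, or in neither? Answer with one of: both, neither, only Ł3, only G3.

In Ł3: at p1 = 1, p2 = 0 the value is 0 — not a tautology.
In G3: at p1 = 1/2, p2 = 0 the value is 0 — not a tautology.

neither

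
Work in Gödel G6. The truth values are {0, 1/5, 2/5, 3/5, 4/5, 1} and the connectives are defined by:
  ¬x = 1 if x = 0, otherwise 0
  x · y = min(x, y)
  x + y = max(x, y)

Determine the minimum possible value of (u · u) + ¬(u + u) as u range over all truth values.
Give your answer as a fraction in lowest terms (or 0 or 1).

Take u = 1/5:
u · u = 1/5 · 1/5 = 1/5
u + u = 1/5 + 1/5 = 1/5
¬(u + u) = ¬1/5 = 0
(u · u) + ¬(u + u) = 1/5 + 0 = 1/5
No assignment yields a value below 1/5, so this is the minimum.

1/5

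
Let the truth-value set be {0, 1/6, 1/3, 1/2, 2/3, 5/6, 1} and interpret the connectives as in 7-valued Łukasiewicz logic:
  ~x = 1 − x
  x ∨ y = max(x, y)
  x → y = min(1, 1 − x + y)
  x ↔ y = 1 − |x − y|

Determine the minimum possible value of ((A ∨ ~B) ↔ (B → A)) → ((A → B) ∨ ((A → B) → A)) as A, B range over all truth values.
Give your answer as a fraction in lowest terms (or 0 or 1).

Take A = 1/3, B = 0:
~B = ~0 = 1
A ∨ ~B = 1/3 ∨ 1 = 1
B → A = 0 → 1/3 = 1
(A ∨ ~B) ↔ (B → A) = 1 ↔ 1 = 1
A → B = 1/3 → 0 = 2/3
A → B = 1/3 → 0 = 2/3
(A → B) → A = 2/3 → 1/3 = 2/3
(A → B) ∨ ((A → B) → A) = 2/3 ∨ 2/3 = 2/3
((A ∨ ~B) ↔ (B → A)) → ((A → B) ∨ ((A → B) → A)) = 1 → 2/3 = 2/3
No assignment yields a value below 2/3, so this is the minimum.

2/3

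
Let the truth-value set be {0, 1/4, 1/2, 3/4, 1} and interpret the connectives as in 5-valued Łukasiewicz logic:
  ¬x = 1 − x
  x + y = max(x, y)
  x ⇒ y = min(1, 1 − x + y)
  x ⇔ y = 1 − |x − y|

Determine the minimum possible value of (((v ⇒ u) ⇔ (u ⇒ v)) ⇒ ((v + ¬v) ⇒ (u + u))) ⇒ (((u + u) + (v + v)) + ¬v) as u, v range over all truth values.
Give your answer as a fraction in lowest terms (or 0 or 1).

Take u = 0, v = 1/2:
v ⇒ u = 1/2 ⇒ 0 = 1/2
u ⇒ v = 0 ⇒ 1/2 = 1
(v ⇒ u) ⇔ (u ⇒ v) = 1/2 ⇔ 1 = 1/2
¬v = ¬1/2 = 1/2
v + ¬v = 1/2 + 1/2 = 1/2
u + u = 0 + 0 = 0
(v + ¬v) ⇒ (u + u) = 1/2 ⇒ 0 = 1/2
((v ⇒ u) ⇔ (u ⇒ v)) ⇒ ((v + ¬v) ⇒ (u + u)) = 1/2 ⇒ 1/2 = 1
u + u = 0 + 0 = 0
v + v = 1/2 + 1/2 = 1/2
(u + u) + (v + v) = 0 + 1/2 = 1/2
¬v = ¬1/2 = 1/2
((u + u) + (v + v)) + ¬v = 1/2 + 1/2 = 1/2
(((v ⇒ u) ⇔ (u ⇒ v)) ⇒ ((v + ¬v) ⇒ (u + u))) ⇒ (((u + u) + (v + v)) + ¬v) = 1 ⇒ 1/2 = 1/2
No assignment yields a value below 1/2, so this is the minimum.

1/2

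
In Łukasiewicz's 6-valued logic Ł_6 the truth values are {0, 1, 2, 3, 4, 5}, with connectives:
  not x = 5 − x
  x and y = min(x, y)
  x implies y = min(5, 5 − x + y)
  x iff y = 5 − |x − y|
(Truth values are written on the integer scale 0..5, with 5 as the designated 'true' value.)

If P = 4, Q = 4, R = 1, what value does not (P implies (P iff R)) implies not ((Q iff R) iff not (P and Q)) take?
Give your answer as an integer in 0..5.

4

P iff R = 4 iff 1 = 2
P implies (P iff R) = 4 implies 2 = 3
not (P implies (P iff R)) = not 3 = 2
Q iff R = 4 iff 1 = 2
P and Q = 4 and 4 = 4
not (P and Q) = not 4 = 1
(Q iff R) iff not (P and Q) = 2 iff 1 = 4
not ((Q iff R) iff not (P and Q)) = not 4 = 1
not (P implies (P iff R)) implies not ((Q iff R) iff not (P and Q)) = 2 implies 1 = 4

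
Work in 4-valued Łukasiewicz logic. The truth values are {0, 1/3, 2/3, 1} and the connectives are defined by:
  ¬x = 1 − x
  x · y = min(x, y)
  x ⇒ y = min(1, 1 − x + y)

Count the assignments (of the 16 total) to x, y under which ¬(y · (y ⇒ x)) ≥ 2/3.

x = 0, y = 0 ↦ 1  ≥
x = 0, y = 1/3 ↦ 2/3  ≥
x = 0, y = 2/3 ↦ 2/3  ≥
x = 0, y = 1 ↦ 1  ≥
x = 1/3, y = 0 ↦ 1  ≥
x = 1/3, y = 1/3 ↦ 2/3  ≥
x = 1/3, y = 2/3 ↦ 1/3  <
x = 1/3, y = 1 ↦ 2/3  ≥
x = 2/3, y = 0 ↦ 1  ≥
x = 2/3, y = 1/3 ↦ 2/3  ≥
x = 2/3, y = 2/3 ↦ 1/3  <
x = 2/3, y = 1 ↦ 1/3  <
x = 1, y = 0 ↦ 1  ≥
x = 1, y = 1/3 ↦ 2/3  ≥
x = 1, y = 2/3 ↦ 1/3  <
x = 1, y = 1 ↦ 0  <
So 11 of the 16 assignments meet the threshold.

11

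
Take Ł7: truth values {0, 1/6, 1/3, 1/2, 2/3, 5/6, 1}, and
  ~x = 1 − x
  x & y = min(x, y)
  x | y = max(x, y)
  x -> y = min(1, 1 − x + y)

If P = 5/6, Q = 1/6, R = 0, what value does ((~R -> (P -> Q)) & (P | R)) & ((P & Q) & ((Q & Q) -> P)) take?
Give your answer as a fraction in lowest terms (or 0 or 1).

1/6

~R = ~0 = 1
P -> Q = 5/6 -> 1/6 = 1/3
~R -> (P -> Q) = 1 -> 1/3 = 1/3
P | R = 5/6 | 0 = 5/6
(~R -> (P -> Q)) & (P | R) = 1/3 & 5/6 = 1/3
P & Q = 5/6 & 1/6 = 1/6
Q & Q = 1/6 & 1/6 = 1/6
(Q & Q) -> P = 1/6 -> 5/6 = 1
(P & Q) & ((Q & Q) -> P) = 1/6 & 1 = 1/6
((~R -> (P -> Q)) & (P | R)) & ((P & Q) & ((Q & Q) -> P)) = 1/3 & 1/6 = 1/6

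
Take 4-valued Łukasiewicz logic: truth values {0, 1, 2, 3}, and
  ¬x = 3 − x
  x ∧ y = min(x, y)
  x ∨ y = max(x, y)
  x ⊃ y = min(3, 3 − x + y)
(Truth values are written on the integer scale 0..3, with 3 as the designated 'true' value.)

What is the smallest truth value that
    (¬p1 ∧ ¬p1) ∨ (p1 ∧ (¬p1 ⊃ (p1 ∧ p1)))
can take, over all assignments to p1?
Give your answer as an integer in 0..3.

Take p1 = 1:
¬p1 = ¬1 = 2
¬p1 = ¬1 = 2
¬p1 ∧ ¬p1 = 2 ∧ 2 = 2
¬p1 = ¬1 = 2
p1 ∧ p1 = 1 ∧ 1 = 1
¬p1 ⊃ (p1 ∧ p1) = 2 ⊃ 1 = 2
p1 ∧ (¬p1 ⊃ (p1 ∧ p1)) = 1 ∧ 2 = 1
(¬p1 ∧ ¬p1) ∨ (p1 ∧ (¬p1 ⊃ (p1 ∧ p1))) = 2 ∨ 1 = 2
No assignment yields a value below 2, so this is the minimum.

2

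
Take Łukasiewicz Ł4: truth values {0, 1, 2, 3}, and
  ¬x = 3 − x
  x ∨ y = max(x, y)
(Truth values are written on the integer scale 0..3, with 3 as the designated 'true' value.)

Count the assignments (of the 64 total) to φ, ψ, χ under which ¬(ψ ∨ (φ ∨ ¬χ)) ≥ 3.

1

value 3: 1 assignment (counts)
value 2: 7 assignments
value 1: 19 assignments
value 0: 37 assignments
So 1 of the 64 assignments meets the threshold.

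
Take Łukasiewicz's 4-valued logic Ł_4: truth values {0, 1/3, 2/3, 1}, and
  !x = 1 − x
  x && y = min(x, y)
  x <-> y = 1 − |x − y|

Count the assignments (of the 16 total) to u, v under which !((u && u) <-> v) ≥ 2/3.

6

u = 0, v = 0 ↦ 0  <
u = 0, v = 1/3 ↦ 1/3  <
u = 0, v = 2/3 ↦ 2/3  ≥
u = 0, v = 1 ↦ 1  ≥
u = 1/3, v = 0 ↦ 1/3  <
u = 1/3, v = 1/3 ↦ 0  <
u = 1/3, v = 2/3 ↦ 1/3  <
u = 1/3, v = 1 ↦ 2/3  ≥
u = 2/3, v = 0 ↦ 2/3  ≥
u = 2/3, v = 1/3 ↦ 1/3  <
u = 2/3, v = 2/3 ↦ 0  <
u = 2/3, v = 1 ↦ 1/3  <
u = 1, v = 0 ↦ 1  ≥
u = 1, v = 1/3 ↦ 2/3  ≥
u = 1, v = 2/3 ↦ 1/3  <
u = 1, v = 1 ↦ 0  <
So 6 of the 16 assignments meet the threshold.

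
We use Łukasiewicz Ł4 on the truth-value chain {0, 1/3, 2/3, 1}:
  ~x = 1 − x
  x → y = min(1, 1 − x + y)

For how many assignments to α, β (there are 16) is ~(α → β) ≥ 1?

1

α = 0, β = 0 ↦ 0  <
α = 0, β = 1/3 ↦ 0  <
α = 0, β = 2/3 ↦ 0  <
α = 0, β = 1 ↦ 0  <
α = 1/3, β = 0 ↦ 1/3  <
α = 1/3, β = 1/3 ↦ 0  <
α = 1/3, β = 2/3 ↦ 0  <
α = 1/3, β = 1 ↦ 0  <
α = 2/3, β = 0 ↦ 2/3  <
α = 2/3, β = 1/3 ↦ 1/3  <
α = 2/3, β = 2/3 ↦ 0  <
α = 2/3, β = 1 ↦ 0  <
α = 1, β = 0 ↦ 1  ≥
α = 1, β = 1/3 ↦ 2/3  <
α = 1, β = 2/3 ↦ 1/3  <
α = 1, β = 1 ↦ 0  <
So 1 of the 16 assignments meets the threshold.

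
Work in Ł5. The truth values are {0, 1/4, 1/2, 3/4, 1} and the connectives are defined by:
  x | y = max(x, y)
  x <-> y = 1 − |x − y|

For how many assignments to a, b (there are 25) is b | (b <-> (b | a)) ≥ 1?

15

value 1: 15 assignments (counts)
value 3/4: 4 assignments
value 1/2: 3 assignments
value 1/4: 2 assignments
value 0: 1 assignment
So 15 of the 25 assignments meet the threshold.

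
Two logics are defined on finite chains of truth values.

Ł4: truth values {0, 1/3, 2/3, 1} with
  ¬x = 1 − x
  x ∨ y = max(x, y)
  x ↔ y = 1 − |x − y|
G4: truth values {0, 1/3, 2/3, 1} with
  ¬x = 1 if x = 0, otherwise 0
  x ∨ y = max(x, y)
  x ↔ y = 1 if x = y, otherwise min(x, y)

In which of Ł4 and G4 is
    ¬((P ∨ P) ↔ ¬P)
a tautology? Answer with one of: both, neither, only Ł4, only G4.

In Ł4: at P = 1/3 the value is 1/3 — not a tautology.
In G4: every assignment gives 1 — tautology.

only G4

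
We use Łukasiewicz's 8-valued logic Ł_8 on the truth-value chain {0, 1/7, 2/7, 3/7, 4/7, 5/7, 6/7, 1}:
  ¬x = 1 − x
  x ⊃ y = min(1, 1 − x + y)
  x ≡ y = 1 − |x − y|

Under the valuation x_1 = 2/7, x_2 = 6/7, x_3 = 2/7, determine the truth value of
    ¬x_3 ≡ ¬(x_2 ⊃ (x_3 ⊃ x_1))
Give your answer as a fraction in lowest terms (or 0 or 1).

2/7

¬x_3 = ¬2/7 = 5/7
x_3 ⊃ x_1 = 2/7 ⊃ 2/7 = 1
x_2 ⊃ (x_3 ⊃ x_1) = 6/7 ⊃ 1 = 1
¬(x_2 ⊃ (x_3 ⊃ x_1)) = ¬1 = 0
¬x_3 ≡ ¬(x_2 ⊃ (x_3 ⊃ x_1)) = 5/7 ≡ 0 = 2/7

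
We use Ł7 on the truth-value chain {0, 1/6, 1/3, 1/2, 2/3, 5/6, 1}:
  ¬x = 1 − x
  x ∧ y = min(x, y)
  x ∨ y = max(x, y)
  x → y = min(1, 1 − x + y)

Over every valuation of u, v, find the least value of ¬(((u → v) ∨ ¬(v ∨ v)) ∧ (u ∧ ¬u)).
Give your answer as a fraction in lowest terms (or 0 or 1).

Take u = 1/2, v = 0:
u → v = 1/2 → 0 = 1/2
v ∨ v = 0 ∨ 0 = 0
¬(v ∨ v) = ¬0 = 1
(u → v) ∨ ¬(v ∨ v) = 1/2 ∨ 1 = 1
¬u = ¬1/2 = 1/2
u ∧ ¬u = 1/2 ∧ 1/2 = 1/2
((u → v) ∨ ¬(v ∨ v)) ∧ (u ∧ ¬u) = 1 ∧ 1/2 = 1/2
¬(((u → v) ∨ ¬(v ∨ v)) ∧ (u ∧ ¬u)) = ¬1/2 = 1/2
No assignment yields a value below 1/2, so this is the minimum.

1/2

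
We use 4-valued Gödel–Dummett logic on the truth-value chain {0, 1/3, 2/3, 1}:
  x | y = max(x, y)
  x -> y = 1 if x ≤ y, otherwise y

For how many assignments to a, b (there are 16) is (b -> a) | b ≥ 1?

13

a = 0, b = 0 ↦ 1  ≥
a = 0, b = 1/3 ↦ 1/3  <
a = 0, b = 2/3 ↦ 2/3  <
a = 0, b = 1 ↦ 1  ≥
a = 1/3, b = 0 ↦ 1  ≥
a = 1/3, b = 1/3 ↦ 1  ≥
a = 1/3, b = 2/3 ↦ 2/3  <
a = 1/3, b = 1 ↦ 1  ≥
a = 2/3, b = 0 ↦ 1  ≥
a = 2/3, b = 1/3 ↦ 1  ≥
a = 2/3, b = 2/3 ↦ 1  ≥
a = 2/3, b = 1 ↦ 1  ≥
a = 1, b = 0 ↦ 1  ≥
a = 1, b = 1/3 ↦ 1  ≥
a = 1, b = 2/3 ↦ 1  ≥
a = 1, b = 1 ↦ 1  ≥
So 13 of the 16 assignments meet the threshold.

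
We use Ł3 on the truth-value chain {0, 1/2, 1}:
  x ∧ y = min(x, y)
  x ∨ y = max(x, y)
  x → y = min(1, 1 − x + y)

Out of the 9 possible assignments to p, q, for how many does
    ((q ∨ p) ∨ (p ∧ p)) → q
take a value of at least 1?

p = 0, q = 0 ↦ 1  ≥
p = 0, q = 1/2 ↦ 1  ≥
p = 0, q = 1 ↦ 1  ≥
p = 1/2, q = 0 ↦ 1/2  <
p = 1/2, q = 1/2 ↦ 1  ≥
p = 1/2, q = 1 ↦ 1  ≥
p = 1, q = 0 ↦ 0  <
p = 1, q = 1/2 ↦ 1/2  <
p = 1, q = 1 ↦ 1  ≥
So 6 of the 9 assignments meet the threshold.

6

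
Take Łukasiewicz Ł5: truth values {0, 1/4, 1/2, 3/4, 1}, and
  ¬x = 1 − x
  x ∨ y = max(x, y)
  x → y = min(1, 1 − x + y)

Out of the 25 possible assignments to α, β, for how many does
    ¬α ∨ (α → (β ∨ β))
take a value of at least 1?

value 1: 15 assignments (counts)
value 3/4: 4 assignments
value 1/2: 3 assignments
value 1/4: 2 assignments
value 0: 1 assignment
So 15 of the 25 assignments meet the threshold.

15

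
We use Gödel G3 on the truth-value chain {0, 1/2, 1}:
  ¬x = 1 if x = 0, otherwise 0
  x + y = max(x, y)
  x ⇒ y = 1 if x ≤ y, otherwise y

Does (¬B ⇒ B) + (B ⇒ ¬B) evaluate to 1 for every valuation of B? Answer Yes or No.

B = 0 ↦ 1
B = 1/2 ↦ 1
B = 1 ↦ 1
Every assignment gives a value ≥ 1.

Yes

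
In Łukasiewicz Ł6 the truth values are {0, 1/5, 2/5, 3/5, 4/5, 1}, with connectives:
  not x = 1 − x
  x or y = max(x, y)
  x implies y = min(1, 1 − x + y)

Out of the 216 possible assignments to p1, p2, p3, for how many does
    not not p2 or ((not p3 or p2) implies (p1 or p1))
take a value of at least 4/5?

169

value 1: 121 assignments (counts)
value 4/5: 48 assignments (counts)
value 3/5: 29 assignments
value 2/5: 12 assignments
value 1/5: 5 assignments
value 0: 1 assignment
So 169 of the 216 assignments meet the threshold.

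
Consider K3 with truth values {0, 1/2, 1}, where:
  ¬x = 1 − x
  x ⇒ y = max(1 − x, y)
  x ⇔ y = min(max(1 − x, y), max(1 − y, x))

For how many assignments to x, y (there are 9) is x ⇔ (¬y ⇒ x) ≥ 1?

x = 0, y = 0 ↦ 1  ≥
x = 0, y = 1/2 ↦ 1/2  <
x = 0, y = 1 ↦ 0  <
x = 1/2, y = 0 ↦ 1/2  <
x = 1/2, y = 1/2 ↦ 1/2  <
x = 1/2, y = 1 ↦ 1/2  <
x = 1, y = 0 ↦ 1  ≥
x = 1, y = 1/2 ↦ 1  ≥
x = 1, y = 1 ↦ 1  ≥
So 4 of the 9 assignments meet the threshold.

4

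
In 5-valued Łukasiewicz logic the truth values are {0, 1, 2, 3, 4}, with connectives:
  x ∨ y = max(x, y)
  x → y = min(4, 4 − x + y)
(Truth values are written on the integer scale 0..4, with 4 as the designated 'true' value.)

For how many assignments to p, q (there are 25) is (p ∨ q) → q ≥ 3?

value 4: 15 assignments (counts)
value 3: 4 assignments (counts)
value 2: 3 assignments
value 1: 2 assignments
value 0: 1 assignment
So 19 of the 25 assignments meet the threshold.

19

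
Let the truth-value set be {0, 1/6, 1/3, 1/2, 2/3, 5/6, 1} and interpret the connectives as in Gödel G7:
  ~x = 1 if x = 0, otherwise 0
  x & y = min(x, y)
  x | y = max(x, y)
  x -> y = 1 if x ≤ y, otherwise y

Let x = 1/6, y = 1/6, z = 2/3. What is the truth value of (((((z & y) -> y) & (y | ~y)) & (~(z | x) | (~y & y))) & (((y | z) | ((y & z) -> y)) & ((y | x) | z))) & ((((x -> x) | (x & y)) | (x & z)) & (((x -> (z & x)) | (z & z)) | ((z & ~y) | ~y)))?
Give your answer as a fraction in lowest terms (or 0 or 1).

z & y = 2/3 & 1/6 = 1/6
(z & y) -> y = 1/6 -> 1/6 = 1
~y = ~1/6 = 0
y | ~y = 1/6 | 0 = 1/6
((z & y) -> y) & (y | ~y) = 1 & 1/6 = 1/6
z | x = 2/3 | 1/6 = 2/3
~(z | x) = ~2/3 = 0
~y = ~1/6 = 0
~y & y = 0 & 1/6 = 0
~(z | x) | (~y & y) = 0 | 0 = 0
(((z & y) -> y) & (y | ~y)) & (~(z | x) | (~y & y)) = 1/6 & 0 = 0
y | z = 1/6 | 2/3 = 2/3
y & z = 1/6 & 2/3 = 1/6
(y & z) -> y = 1/6 -> 1/6 = 1
(y | z) | ((y & z) -> y) = 2/3 | 1 = 1
y | x = 1/6 | 1/6 = 1/6
(y | x) | z = 1/6 | 2/3 = 2/3
((y | z) | ((y & z) -> y)) & ((y | x) | z) = 1 & 2/3 = 2/3
((((z & y) -> y) & (y | ~y)) & (~(z | x) | (~y & y))) & (((y | z) | ((y & z) -> y)) & ((y | x) | z)) = 0 & 2/3 = 0
x -> x = 1/6 -> 1/6 = 1
x & y = 1/6 & 1/6 = 1/6
(x -> x) | (x & y) = 1 | 1/6 = 1
x & z = 1/6 & 2/3 = 1/6
((x -> x) | (x & y)) | (x & z) = 1 | 1/6 = 1
z & x = 2/3 & 1/6 = 1/6
x -> (z & x) = 1/6 -> 1/6 = 1
z & z = 2/3 & 2/3 = 2/3
(x -> (z & x)) | (z & z) = 1 | 2/3 = 1
~y = ~1/6 = 0
z & ~y = 2/3 & 0 = 0
~y = ~1/6 = 0
(z & ~y) | ~y = 0 | 0 = 0
((x -> (z & x)) | (z & z)) | ((z & ~y) | ~y) = 1 | 0 = 1
(((x -> x) | (x & y)) | (x & z)) & (((x -> (z & x)) | (z & z)) | ((z & ~y) | ~y)) = 1 & 1 = 1
(((((z & y) -> y) & (y | ~y)) & (~(z | x) | (~y & y))) & (((y | z) | ((y & z) -> y)) & ((y | x) | z))) & ((((x -> x) | (x & y)) | (x & z)) & (((x -> (z & x)) | (z & z)) | ((z & ~y) | ~y))) = 0 & 1 = 0

0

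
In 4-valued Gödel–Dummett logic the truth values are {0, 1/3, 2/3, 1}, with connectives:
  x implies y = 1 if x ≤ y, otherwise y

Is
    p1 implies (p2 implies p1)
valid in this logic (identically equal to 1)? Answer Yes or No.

Yes

p1 = 0, p2 = 0 ↦ 1
p1 = 0, p2 = 1/3 ↦ 1
p1 = 0, p2 = 2/3 ↦ 1
p1 = 0, p2 = 1 ↦ 1
p1 = 1/3, p2 = 0 ↦ 1
p1 = 1/3, p2 = 1/3 ↦ 1
p1 = 1/3, p2 = 2/3 ↦ 1
p1 = 1/3, p2 = 1 ↦ 1
p1 = 2/3, p2 = 0 ↦ 1
p1 = 2/3, p2 = 1/3 ↦ 1
p1 = 2/3, p2 = 2/3 ↦ 1
p1 = 2/3, p2 = 1 ↦ 1
p1 = 1, p2 = 0 ↦ 1
p1 = 1, p2 = 1/3 ↦ 1
p1 = 1, p2 = 2/3 ↦ 1
p1 = 1, p2 = 1 ↦ 1
Every assignment gives a value ≥ 1.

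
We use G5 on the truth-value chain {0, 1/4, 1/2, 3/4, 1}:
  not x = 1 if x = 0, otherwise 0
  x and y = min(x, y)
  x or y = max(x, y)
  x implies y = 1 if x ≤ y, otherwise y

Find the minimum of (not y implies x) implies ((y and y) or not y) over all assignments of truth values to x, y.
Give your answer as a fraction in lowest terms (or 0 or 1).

Take x = 0, y = 1/4:
not y = not 1/4 = 0
not y implies x = 0 implies 0 = 1
y and y = 1/4 and 1/4 = 1/4
not y = not 1/4 = 0
(y and y) or not y = 1/4 or 0 = 1/4
(not y implies x) implies ((y and y) or not y) = 1 implies 1/4 = 1/4
No assignment yields a value below 1/4, so this is the minimum.

1/4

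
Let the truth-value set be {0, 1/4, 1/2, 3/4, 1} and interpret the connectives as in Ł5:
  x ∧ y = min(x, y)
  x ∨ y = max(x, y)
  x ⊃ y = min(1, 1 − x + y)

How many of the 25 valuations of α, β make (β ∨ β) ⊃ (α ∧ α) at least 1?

value 1: 15 assignments (counts)
value 3/4: 4 assignments
value 1/2: 3 assignments
value 1/4: 2 assignments
value 0: 1 assignment
So 15 of the 25 assignments meet the threshold.

15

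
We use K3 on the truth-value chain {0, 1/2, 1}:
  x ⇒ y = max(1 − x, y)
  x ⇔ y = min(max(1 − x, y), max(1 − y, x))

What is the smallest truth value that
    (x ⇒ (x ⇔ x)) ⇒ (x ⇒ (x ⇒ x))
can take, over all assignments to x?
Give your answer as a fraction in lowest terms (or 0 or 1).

1/2

Take x = 1/2:
x ⇔ x = 1/2 ⇔ 1/2 = 1/2
x ⇒ (x ⇔ x) = 1/2 ⇒ 1/2 = 1/2
x ⇒ x = 1/2 ⇒ 1/2 = 1/2
x ⇒ (x ⇒ x) = 1/2 ⇒ 1/2 = 1/2
(x ⇒ (x ⇔ x)) ⇒ (x ⇒ (x ⇒ x)) = 1/2 ⇒ 1/2 = 1/2
No assignment yields a value below 1/2, so this is the minimum.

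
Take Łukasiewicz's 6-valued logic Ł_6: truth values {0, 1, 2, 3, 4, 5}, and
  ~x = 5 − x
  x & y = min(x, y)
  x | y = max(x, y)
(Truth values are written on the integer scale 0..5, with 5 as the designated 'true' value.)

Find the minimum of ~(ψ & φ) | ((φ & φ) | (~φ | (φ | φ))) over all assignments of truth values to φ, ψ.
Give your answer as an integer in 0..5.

Take φ = 2, ψ = 2:
ψ & φ = 2 & 2 = 2
~(ψ & φ) = ~2 = 3
φ & φ = 2 & 2 = 2
~φ = ~2 = 3
φ | φ = 2 | 2 = 2
~φ | (φ | φ) = 3 | 2 = 3
(φ & φ) | (~φ | (φ | φ)) = 2 | 3 = 3
~(ψ & φ) | ((φ & φ) | (~φ | (φ | φ))) = 3 | 3 = 3
No assignment yields a value below 3, so this is the minimum.

3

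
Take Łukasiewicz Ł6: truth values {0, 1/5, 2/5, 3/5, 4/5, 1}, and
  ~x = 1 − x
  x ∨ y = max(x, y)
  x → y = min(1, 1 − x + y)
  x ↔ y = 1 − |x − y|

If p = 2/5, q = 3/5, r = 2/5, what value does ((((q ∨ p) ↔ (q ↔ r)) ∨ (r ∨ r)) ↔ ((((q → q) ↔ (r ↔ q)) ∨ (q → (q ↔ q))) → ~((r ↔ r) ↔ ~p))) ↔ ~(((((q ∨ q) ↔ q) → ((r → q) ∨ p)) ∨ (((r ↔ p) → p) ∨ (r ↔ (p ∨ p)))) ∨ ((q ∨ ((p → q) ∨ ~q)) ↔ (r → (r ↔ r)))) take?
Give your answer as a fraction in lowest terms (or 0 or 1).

2/5

q ∨ p = 3/5 ∨ 2/5 = 3/5
q ↔ r = 3/5 ↔ 2/5 = 4/5
(q ∨ p) ↔ (q ↔ r) = 3/5 ↔ 4/5 = 4/5
r ∨ r = 2/5 ∨ 2/5 = 2/5
((q ∨ p) ↔ (q ↔ r)) ∨ (r ∨ r) = 4/5 ∨ 2/5 = 4/5
q → q = 3/5 → 3/5 = 1
r ↔ q = 2/5 ↔ 3/5 = 4/5
(q → q) ↔ (r ↔ q) = 1 ↔ 4/5 = 4/5
q ↔ q = 3/5 ↔ 3/5 = 1
q → (q ↔ q) = 3/5 → 1 = 1
((q → q) ↔ (r ↔ q)) ∨ (q → (q ↔ q)) = 4/5 ∨ 1 = 1
r ↔ r = 2/5 ↔ 2/5 = 1
~p = ~2/5 = 3/5
(r ↔ r) ↔ ~p = 1 ↔ 3/5 = 3/5
~((r ↔ r) ↔ ~p) = ~3/5 = 2/5
(((q → q) ↔ (r ↔ q)) ∨ (q → (q ↔ q))) → ~((r ↔ r) ↔ ~p) = 1 → 2/5 = 2/5
(((q ∨ p) ↔ (q ↔ r)) ∨ (r ∨ r)) ↔ ((((q → q) ↔ (r ↔ q)) ∨ (q → (q ↔ q))) → ~((r ↔ r) ↔ ~p)) = 4/5 ↔ 2/5 = 3/5
q ∨ q = 3/5 ∨ 3/5 = 3/5
(q ∨ q) ↔ q = 3/5 ↔ 3/5 = 1
r → q = 2/5 → 3/5 = 1
(r → q) ∨ p = 1 ∨ 2/5 = 1
((q ∨ q) ↔ q) → ((r → q) ∨ p) = 1 → 1 = 1
r ↔ p = 2/5 ↔ 2/5 = 1
(r ↔ p) → p = 1 → 2/5 = 2/5
p ∨ p = 2/5 ∨ 2/5 = 2/5
r ↔ (p ∨ p) = 2/5 ↔ 2/5 = 1
((r ↔ p) → p) ∨ (r ↔ (p ∨ p)) = 2/5 ∨ 1 = 1
(((q ∨ q) ↔ q) → ((r → q) ∨ p)) ∨ (((r ↔ p) → p) ∨ (r ↔ (p ∨ p))) = 1 ∨ 1 = 1
p → q = 2/5 → 3/5 = 1
~q = ~3/5 = 2/5
(p → q) ∨ ~q = 1 ∨ 2/5 = 1
q ∨ ((p → q) ∨ ~q) = 3/5 ∨ 1 = 1
r ↔ r = 2/5 ↔ 2/5 = 1
r → (r ↔ r) = 2/5 → 1 = 1
(q ∨ ((p → q) ∨ ~q)) ↔ (r → (r ↔ r)) = 1 ↔ 1 = 1
((((q ∨ q) ↔ q) → ((r → q) ∨ p)) ∨ (((r ↔ p) → p) ∨ (r ↔ (p ∨ p)))) ∨ ((q ∨ ((p → q) ∨ ~q)) ↔ (r → (r ↔ r))) = 1 ∨ 1 = 1
~(((((q ∨ q) ↔ q) → ((r → q) ∨ p)) ∨ (((r ↔ p) → p) ∨ (r ↔ (p ∨ p)))) ∨ ((q ∨ ((p → q) ∨ ~q)) ↔ (r → (r ↔ r)))) = ~1 = 0
((((q ∨ p) ↔ (q ↔ r)) ∨ (r ∨ r)) ↔ ((((q → q) ↔ (r ↔ q)) ∨ (q → (q ↔ q))) → ~((r ↔ r) ↔ ~p))) ↔ ~(((((q ∨ q) ↔ q) → ((r → q) ∨ p)) ∨ (((r ↔ p) → p) ∨ (r ↔ (p ∨ p)))) ∨ ((q ∨ ((p → q) ∨ ~q)) ↔ (r → (r ↔ r)))) = 3/5 ↔ 0 = 2/5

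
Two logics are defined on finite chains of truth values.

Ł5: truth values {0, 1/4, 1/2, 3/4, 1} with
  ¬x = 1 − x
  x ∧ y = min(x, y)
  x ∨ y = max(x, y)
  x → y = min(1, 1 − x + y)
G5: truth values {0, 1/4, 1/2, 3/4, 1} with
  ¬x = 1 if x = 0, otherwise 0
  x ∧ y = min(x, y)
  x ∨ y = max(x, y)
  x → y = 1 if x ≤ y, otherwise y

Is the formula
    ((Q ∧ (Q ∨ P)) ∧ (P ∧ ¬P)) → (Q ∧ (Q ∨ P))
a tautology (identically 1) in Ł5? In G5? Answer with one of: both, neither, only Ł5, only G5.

both

In Ł5: every assignment gives 1 — tautology.
In G5: every assignment gives 1 — tautology.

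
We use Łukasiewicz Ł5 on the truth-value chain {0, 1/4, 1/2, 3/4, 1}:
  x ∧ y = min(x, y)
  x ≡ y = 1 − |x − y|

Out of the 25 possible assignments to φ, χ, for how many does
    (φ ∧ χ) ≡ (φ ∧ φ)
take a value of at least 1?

value 1: 15 assignments (counts)
value 3/4: 4 assignments
value 1/2: 3 assignments
value 1/4: 2 assignments
value 0: 1 assignment
So 15 of the 25 assignments meet the threshold.

15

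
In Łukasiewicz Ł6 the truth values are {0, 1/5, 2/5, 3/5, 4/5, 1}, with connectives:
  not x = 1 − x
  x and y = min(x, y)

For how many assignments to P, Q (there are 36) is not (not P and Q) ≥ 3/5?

27

value 1: 11 assignments (counts)
value 4/5: 9 assignments (counts)
value 3/5: 7 assignments (counts)
value 2/5: 5 assignments
value 1/5: 3 assignments
value 0: 1 assignment
So 27 of the 36 assignments meet the threshold.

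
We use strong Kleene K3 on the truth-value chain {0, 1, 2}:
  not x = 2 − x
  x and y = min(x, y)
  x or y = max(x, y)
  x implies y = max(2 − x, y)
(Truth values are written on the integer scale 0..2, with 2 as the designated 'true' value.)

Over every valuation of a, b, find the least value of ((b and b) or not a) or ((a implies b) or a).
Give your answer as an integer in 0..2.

1

Take a = 1, b = 0:
b and b = 0 and 0 = 0
not a = not 1 = 1
(b and b) or not a = 0 or 1 = 1
a implies b = 1 implies 0 = 1
(a implies b) or a = 1 or 1 = 1
((b and b) or not a) or ((a implies b) or a) = 1 or 1 = 1
No assignment yields a value below 1, so this is the minimum.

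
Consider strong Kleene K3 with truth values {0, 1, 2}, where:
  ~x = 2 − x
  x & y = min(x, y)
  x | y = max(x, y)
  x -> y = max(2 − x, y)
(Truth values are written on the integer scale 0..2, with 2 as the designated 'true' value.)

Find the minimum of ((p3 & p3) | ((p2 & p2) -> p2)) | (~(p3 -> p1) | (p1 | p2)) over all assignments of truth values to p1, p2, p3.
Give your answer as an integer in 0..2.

1

Take p1 = 0, p2 = 1, p3 = 0:
p3 & p3 = 0 & 0 = 0
p2 & p2 = 1 & 1 = 1
(p2 & p2) -> p2 = 1 -> 1 = 1
(p3 & p3) | ((p2 & p2) -> p2) = 0 | 1 = 1
p3 -> p1 = 0 -> 0 = 2
~(p3 -> p1) = ~2 = 0
p1 | p2 = 0 | 1 = 1
~(p3 -> p1) | (p1 | p2) = 0 | 1 = 1
((p3 & p3) | ((p2 & p2) -> p2)) | (~(p3 -> p1) | (p1 | p2)) = 1 | 1 = 1
No assignment yields a value below 1, so this is the minimum.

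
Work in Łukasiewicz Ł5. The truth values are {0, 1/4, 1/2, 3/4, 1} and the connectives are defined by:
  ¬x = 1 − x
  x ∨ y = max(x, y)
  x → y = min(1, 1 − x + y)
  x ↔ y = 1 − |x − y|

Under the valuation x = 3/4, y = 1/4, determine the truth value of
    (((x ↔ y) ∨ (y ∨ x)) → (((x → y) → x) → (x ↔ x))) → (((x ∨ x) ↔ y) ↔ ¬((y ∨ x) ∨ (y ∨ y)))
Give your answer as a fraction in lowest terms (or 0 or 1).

x ↔ y = 3/4 ↔ 1/4 = 1/2
y ∨ x = 1/4 ∨ 3/4 = 3/4
(x ↔ y) ∨ (y ∨ x) = 1/2 ∨ 3/4 = 3/4
x → y = 3/4 → 1/4 = 1/2
(x → y) → x = 1/2 → 3/4 = 1
x ↔ x = 3/4 ↔ 3/4 = 1
((x → y) → x) → (x ↔ x) = 1 → 1 = 1
((x ↔ y) ∨ (y ∨ x)) → (((x → y) → x) → (x ↔ x)) = 3/4 → 1 = 1
x ∨ x = 3/4 ∨ 3/4 = 3/4
(x ∨ x) ↔ y = 3/4 ↔ 1/4 = 1/2
y ∨ x = 1/4 ∨ 3/4 = 3/4
y ∨ y = 1/4 ∨ 1/4 = 1/4
(y ∨ x) ∨ (y ∨ y) = 3/4 ∨ 1/4 = 3/4
¬((y ∨ x) ∨ (y ∨ y)) = ¬3/4 = 1/4
((x ∨ x) ↔ y) ↔ ¬((y ∨ x) ∨ (y ∨ y)) = 1/2 ↔ 1/4 = 3/4
(((x ↔ y) ∨ (y ∨ x)) → (((x → y) → x) → (x ↔ x))) → (((x ∨ x) ↔ y) ↔ ¬((y ∨ x) ∨ (y ∨ y))) = 1 → 3/4 = 3/4

3/4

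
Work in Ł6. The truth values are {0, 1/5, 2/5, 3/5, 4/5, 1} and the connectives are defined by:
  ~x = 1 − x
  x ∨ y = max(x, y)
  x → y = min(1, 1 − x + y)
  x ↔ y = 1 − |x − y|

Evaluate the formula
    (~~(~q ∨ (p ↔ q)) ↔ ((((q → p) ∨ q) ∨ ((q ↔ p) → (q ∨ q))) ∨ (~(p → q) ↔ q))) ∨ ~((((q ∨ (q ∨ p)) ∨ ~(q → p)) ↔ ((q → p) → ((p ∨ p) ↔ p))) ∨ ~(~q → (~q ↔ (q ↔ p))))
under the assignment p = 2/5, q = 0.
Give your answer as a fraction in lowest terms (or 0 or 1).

1

~q = ~0 = 1
p ↔ q = 2/5 ↔ 0 = 3/5
~q ∨ (p ↔ q) = 1 ∨ 3/5 = 1
~(~q ∨ (p ↔ q)) = ~1 = 0
~~(~q ∨ (p ↔ q)) = ~0 = 1
q → p = 0 → 2/5 = 1
(q → p) ∨ q = 1 ∨ 0 = 1
q ↔ p = 0 ↔ 2/5 = 3/5
q ∨ q = 0 ∨ 0 = 0
(q ↔ p) → (q ∨ q) = 3/5 → 0 = 2/5
((q → p) ∨ q) ∨ ((q ↔ p) → (q ∨ q)) = 1 ∨ 2/5 = 1
p → q = 2/5 → 0 = 3/5
~(p → q) = ~3/5 = 2/5
~(p → q) ↔ q = 2/5 ↔ 0 = 3/5
(((q → p) ∨ q) ∨ ((q ↔ p) → (q ∨ q))) ∨ (~(p → q) ↔ q) = 1 ∨ 3/5 = 1
~~(~q ∨ (p ↔ q)) ↔ ((((q → p) ∨ q) ∨ ((q ↔ p) → (q ∨ q))) ∨ (~(p → q) ↔ q)) = 1 ↔ 1 = 1
q ∨ p = 0 ∨ 2/5 = 2/5
q ∨ (q ∨ p) = 0 ∨ 2/5 = 2/5
q → p = 0 → 2/5 = 1
~(q → p) = ~1 = 0
(q ∨ (q ∨ p)) ∨ ~(q → p) = 2/5 ∨ 0 = 2/5
q → p = 0 → 2/5 = 1
p ∨ p = 2/5 ∨ 2/5 = 2/5
(p ∨ p) ↔ p = 2/5 ↔ 2/5 = 1
(q → p) → ((p ∨ p) ↔ p) = 1 → 1 = 1
((q ∨ (q ∨ p)) ∨ ~(q → p)) ↔ ((q → p) → ((p ∨ p) ↔ p)) = 2/5 ↔ 1 = 2/5
~q = ~0 = 1
~q = ~0 = 1
q ↔ p = 0 ↔ 2/5 = 3/5
~q ↔ (q ↔ p) = 1 ↔ 3/5 = 3/5
~q → (~q ↔ (q ↔ p)) = 1 → 3/5 = 3/5
~(~q → (~q ↔ (q ↔ p))) = ~3/5 = 2/5
(((q ∨ (q ∨ p)) ∨ ~(q → p)) ↔ ((q → p) → ((p ∨ p) ↔ p))) ∨ ~(~q → (~q ↔ (q ↔ p))) = 2/5 ∨ 2/5 = 2/5
~((((q ∨ (q ∨ p)) ∨ ~(q → p)) ↔ ((q → p) → ((p ∨ p) ↔ p))) ∨ ~(~q → (~q ↔ (q ↔ p)))) = ~2/5 = 3/5
(~~(~q ∨ (p ↔ q)) ↔ ((((q → p) ∨ q) ∨ ((q ↔ p) → (q ∨ q))) ∨ (~(p → q) ↔ q))) ∨ ~((((q ∨ (q ∨ p)) ∨ ~(q → p)) ↔ ((q → p) → ((p ∨ p) ↔ p))) ∨ ~(~q → (~q ↔ (q ↔ p)))) = 1 ∨ 3/5 = 1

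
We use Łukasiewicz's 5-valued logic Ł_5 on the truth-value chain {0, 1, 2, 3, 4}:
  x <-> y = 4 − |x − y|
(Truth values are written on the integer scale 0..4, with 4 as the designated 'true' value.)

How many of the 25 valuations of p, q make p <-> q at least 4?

5

value 4: 5 assignments (counts)
value 3: 8 assignments
value 2: 6 assignments
value 1: 4 assignments
value 0: 2 assignments
So 5 of the 25 assignments meet the threshold.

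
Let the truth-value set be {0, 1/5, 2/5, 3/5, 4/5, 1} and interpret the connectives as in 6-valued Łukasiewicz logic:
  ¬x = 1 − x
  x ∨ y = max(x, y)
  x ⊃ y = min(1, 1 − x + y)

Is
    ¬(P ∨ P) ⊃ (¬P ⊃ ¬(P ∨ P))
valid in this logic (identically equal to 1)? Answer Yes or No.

Yes

P = 0 ↦ 1
P = 1/5 ↦ 1
P = 2/5 ↦ 1
P = 3/5 ↦ 1
P = 4/5 ↦ 1
P = 1 ↦ 1
Every assignment gives a value ≥ 1.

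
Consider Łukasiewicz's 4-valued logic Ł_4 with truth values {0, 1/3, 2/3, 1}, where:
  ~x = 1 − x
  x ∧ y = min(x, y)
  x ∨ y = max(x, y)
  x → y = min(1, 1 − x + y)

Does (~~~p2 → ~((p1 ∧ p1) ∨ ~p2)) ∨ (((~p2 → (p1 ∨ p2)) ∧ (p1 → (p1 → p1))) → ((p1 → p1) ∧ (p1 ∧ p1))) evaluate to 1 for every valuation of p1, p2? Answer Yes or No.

No

Counterexample: take p1 = 0, p2 = 1/3.
~p2 = ~1/3 = 2/3
~~p2 = ~2/3 = 1/3
~~~p2 = ~1/3 = 2/3
p1 ∧ p1 = 0 ∧ 0 = 0
~p2 = ~1/3 = 2/3
(p1 ∧ p1) ∨ ~p2 = 0 ∨ 2/3 = 2/3
~((p1 ∧ p1) ∨ ~p2) = ~2/3 = 1/3
~~~p2 → ~((p1 ∧ p1) ∨ ~p2) = 2/3 → 1/3 = 2/3
~p2 = ~1/3 = 2/3
p1 ∨ p2 = 0 ∨ 1/3 = 1/3
~p2 → (p1 ∨ p2) = 2/3 → 1/3 = 2/3
p1 → p1 = 0 → 0 = 1
p1 → (p1 → p1) = 0 → 1 = 1
(~p2 → (p1 ∨ p2)) ∧ (p1 → (p1 → p1)) = 2/3 ∧ 1 = 2/3
p1 → p1 = 0 → 0 = 1
p1 ∧ p1 = 0 ∧ 0 = 0
(p1 → p1) ∧ (p1 ∧ p1) = 1 ∧ 0 = 0
((~p2 → (p1 ∨ p2)) ∧ (p1 → (p1 → p1))) → ((p1 → p1) ∧ (p1 ∧ p1)) = 2/3 → 0 = 1/3
(~~~p2 → ~((p1 ∧ p1) ∨ ~p2)) ∨ (((~p2 → (p1 ∨ p2)) ∧ (p1 → (p1 → p1))) → ((p1 → p1) ∧ (p1 ∧ p1))) = 2/3 ∨ 1/3 = 2/3
This gives 2/3 ≠ 1.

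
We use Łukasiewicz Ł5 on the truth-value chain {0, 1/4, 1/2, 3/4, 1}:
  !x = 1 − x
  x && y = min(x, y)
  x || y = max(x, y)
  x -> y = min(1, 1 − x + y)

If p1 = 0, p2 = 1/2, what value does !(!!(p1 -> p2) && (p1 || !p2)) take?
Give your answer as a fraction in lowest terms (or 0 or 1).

p1 -> p2 = 0 -> 1/2 = 1
!(p1 -> p2) = !1 = 0
!!(p1 -> p2) = !0 = 1
!p2 = !1/2 = 1/2
p1 || !p2 = 0 || 1/2 = 1/2
!!(p1 -> p2) && (p1 || !p2) = 1 && 1/2 = 1/2
!(!!(p1 -> p2) && (p1 || !p2)) = !1/2 = 1/2

1/2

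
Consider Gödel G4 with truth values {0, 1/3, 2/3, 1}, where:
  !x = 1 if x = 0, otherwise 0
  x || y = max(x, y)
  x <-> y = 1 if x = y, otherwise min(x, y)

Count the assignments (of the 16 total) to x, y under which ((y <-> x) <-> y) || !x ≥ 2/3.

13

x = 0, y = 0 ↦ 1  ≥
x = 0, y = 1/3 ↦ 1  ≥
x = 0, y = 2/3 ↦ 1  ≥
x = 0, y = 1 ↦ 1  ≥
x = 1/3, y = 0 ↦ 1  ≥
x = 1/3, y = 1/3 ↦ 1/3  <
x = 1/3, y = 2/3 ↦ 1/3  <
x = 1/3, y = 1 ↦ 1/3  <
x = 2/3, y = 0 ↦ 1  ≥
x = 2/3, y = 1/3 ↦ 1  ≥
x = 2/3, y = 2/3 ↦ 2/3  ≥
x = 2/3, y = 1 ↦ 2/3  ≥
x = 1, y = 0 ↦ 1  ≥
x = 1, y = 1/3 ↦ 1  ≥
x = 1, y = 2/3 ↦ 1  ≥
x = 1, y = 1 ↦ 1  ≥
So 13 of the 16 assignments meet the threshold.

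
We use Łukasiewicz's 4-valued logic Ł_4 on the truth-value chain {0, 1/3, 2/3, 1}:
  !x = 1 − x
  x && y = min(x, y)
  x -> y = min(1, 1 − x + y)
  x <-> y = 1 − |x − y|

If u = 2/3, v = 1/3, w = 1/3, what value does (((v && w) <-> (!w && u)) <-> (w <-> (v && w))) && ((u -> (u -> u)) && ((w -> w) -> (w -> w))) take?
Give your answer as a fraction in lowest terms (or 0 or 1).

v && w = 1/3 && 1/3 = 1/3
!w = !1/3 = 2/3
!w && u = 2/3 && 2/3 = 2/3
(v && w) <-> (!w && u) = 1/3 <-> 2/3 = 2/3
v && w = 1/3 && 1/3 = 1/3
w <-> (v && w) = 1/3 <-> 1/3 = 1
((v && w) <-> (!w && u)) <-> (w <-> (v && w)) = 2/3 <-> 1 = 2/3
u -> u = 2/3 -> 2/3 = 1
u -> (u -> u) = 2/3 -> 1 = 1
w -> w = 1/3 -> 1/3 = 1
w -> w = 1/3 -> 1/3 = 1
(w -> w) -> (w -> w) = 1 -> 1 = 1
(u -> (u -> u)) && ((w -> w) -> (w -> w)) = 1 && 1 = 1
(((v && w) <-> (!w && u)) <-> (w <-> (v && w))) && ((u -> (u -> u)) && ((w -> w) -> (w -> w))) = 2/3 && 1 = 2/3

2/3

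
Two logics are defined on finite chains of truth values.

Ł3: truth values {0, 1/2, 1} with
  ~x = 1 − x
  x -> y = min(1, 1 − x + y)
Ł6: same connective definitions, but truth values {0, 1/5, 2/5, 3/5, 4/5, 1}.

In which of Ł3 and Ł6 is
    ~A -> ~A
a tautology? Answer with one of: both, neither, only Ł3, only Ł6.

In Ł3: every assignment gives 1 — tautology.
In Ł6: every assignment gives 1 — tautology.

both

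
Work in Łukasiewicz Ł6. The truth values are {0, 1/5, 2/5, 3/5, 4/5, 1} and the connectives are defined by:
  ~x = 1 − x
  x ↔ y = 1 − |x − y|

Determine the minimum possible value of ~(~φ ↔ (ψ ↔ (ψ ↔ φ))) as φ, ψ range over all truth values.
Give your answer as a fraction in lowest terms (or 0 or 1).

Take φ = 0, ψ = 2/5:
~φ = ~0 = 1
ψ ↔ φ = 2/5 ↔ 0 = 3/5
ψ ↔ (ψ ↔ φ) = 2/5 ↔ 3/5 = 4/5
~φ ↔ (ψ ↔ (ψ ↔ φ)) = 1 ↔ 4/5 = 4/5
~(~φ ↔ (ψ ↔ (ψ ↔ φ))) = ~4/5 = 1/5
No assignment yields a value below 1/5, so this is the minimum.

1/5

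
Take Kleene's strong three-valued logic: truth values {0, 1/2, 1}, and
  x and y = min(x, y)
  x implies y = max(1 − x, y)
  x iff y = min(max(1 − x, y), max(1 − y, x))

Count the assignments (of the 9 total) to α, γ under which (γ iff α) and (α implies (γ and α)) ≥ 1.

2

α = 0, γ = 0 ↦ 1  ≥
α = 0, γ = 1/2 ↦ 1/2  <
α = 0, γ = 1 ↦ 0  <
α = 1/2, γ = 0 ↦ 1/2  <
α = 1/2, γ = 1/2 ↦ 1/2  <
α = 1/2, γ = 1 ↦ 1/2  <
α = 1, γ = 0 ↦ 0  <
α = 1, γ = 1/2 ↦ 1/2  <
α = 1, γ = 1 ↦ 1  ≥
So 2 of the 9 assignments meet the threshold.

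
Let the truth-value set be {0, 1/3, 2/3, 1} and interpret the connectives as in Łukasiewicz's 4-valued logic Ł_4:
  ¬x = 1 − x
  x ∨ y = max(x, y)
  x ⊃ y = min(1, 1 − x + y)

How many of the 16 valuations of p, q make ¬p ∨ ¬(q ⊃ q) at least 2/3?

p = 0, q = 0 ↦ 1  ≥
p = 0, q = 1/3 ↦ 1  ≥
p = 0, q = 2/3 ↦ 1  ≥
p = 0, q = 1 ↦ 1  ≥
p = 1/3, q = 0 ↦ 2/3  ≥
p = 1/3, q = 1/3 ↦ 2/3  ≥
p = 1/3, q = 2/3 ↦ 2/3  ≥
p = 1/3, q = 1 ↦ 2/3  ≥
p = 2/3, q = 0 ↦ 1/3  <
p = 2/3, q = 1/3 ↦ 1/3  <
p = 2/3, q = 2/3 ↦ 1/3  <
p = 2/3, q = 1 ↦ 1/3  <
p = 1, q = 0 ↦ 0  <
p = 1, q = 1/3 ↦ 0  <
p = 1, q = 2/3 ↦ 0  <
p = 1, q = 1 ↦ 0  <
So 8 of the 16 assignments meet the threshold.

8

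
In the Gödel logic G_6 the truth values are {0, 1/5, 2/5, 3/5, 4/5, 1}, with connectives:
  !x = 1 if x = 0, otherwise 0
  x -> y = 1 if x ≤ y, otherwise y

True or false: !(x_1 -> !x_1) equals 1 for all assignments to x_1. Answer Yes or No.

No

Counterexample: take x_1 = 0.
!x_1 = !0 = 1
x_1 -> !x_1 = 0 -> 1 = 1
!(x_1 -> !x_1) = !1 = 0
This gives 0 ≠ 1.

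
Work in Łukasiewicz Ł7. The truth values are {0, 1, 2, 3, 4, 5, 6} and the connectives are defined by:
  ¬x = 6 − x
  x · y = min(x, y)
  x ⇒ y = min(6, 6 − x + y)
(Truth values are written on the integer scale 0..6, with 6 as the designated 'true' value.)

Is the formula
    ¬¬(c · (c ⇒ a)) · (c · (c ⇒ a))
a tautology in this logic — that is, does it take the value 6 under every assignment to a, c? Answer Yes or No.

Counterexample: take a = 0, c = 0.
c ⇒ a = 0 ⇒ 0 = 6
c · (c ⇒ a) = 0 · 6 = 0
¬(c · (c ⇒ a)) = ¬0 = 6
¬¬(c · (c ⇒ a)) = ¬6 = 0
¬¬(c · (c ⇒ a)) · (c · (c ⇒ a)) = 0 · 0 = 0
This gives 0 ≠ 6.

No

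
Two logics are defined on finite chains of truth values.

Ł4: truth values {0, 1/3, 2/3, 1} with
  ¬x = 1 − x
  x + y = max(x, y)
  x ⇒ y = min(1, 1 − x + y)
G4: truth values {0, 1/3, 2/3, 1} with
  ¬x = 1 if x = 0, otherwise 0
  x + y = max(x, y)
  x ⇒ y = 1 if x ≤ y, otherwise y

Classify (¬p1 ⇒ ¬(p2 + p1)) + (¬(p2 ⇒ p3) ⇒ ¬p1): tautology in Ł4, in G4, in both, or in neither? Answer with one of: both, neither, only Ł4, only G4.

In Ł4: at p1 = 1/3, p2 = 1, p3 = 0 the value is 2/3 — not a tautology.
In G4: every assignment gives 1 — tautology.

only G4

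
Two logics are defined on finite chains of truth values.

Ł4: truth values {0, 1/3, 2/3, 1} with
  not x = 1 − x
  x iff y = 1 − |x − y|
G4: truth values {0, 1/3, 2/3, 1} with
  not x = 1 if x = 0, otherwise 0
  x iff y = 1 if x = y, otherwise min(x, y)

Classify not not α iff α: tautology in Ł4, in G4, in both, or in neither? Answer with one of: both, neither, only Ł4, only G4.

only Ł4

In Ł4: every assignment gives 1 — tautology.
In G4: at α = 1/3 the value is 1/3 — not a tautology.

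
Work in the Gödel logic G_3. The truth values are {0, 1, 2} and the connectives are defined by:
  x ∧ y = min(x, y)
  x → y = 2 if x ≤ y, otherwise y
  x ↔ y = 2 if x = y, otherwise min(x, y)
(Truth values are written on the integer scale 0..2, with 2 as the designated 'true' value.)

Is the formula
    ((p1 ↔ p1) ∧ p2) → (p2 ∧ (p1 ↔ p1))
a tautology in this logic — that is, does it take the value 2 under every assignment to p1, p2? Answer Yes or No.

p1 = 0, p2 = 0 ↦ 2
p1 = 0, p2 = 1 ↦ 2
p1 = 0, p2 = 2 ↦ 2
p1 = 1, p2 = 0 ↦ 2
p1 = 1, p2 = 1 ↦ 2
p1 = 1, p2 = 2 ↦ 2
p1 = 2, p2 = 0 ↦ 2
p1 = 2, p2 = 1 ↦ 2
p1 = 2, p2 = 2 ↦ 2
Every assignment gives a value ≥ 2.

Yes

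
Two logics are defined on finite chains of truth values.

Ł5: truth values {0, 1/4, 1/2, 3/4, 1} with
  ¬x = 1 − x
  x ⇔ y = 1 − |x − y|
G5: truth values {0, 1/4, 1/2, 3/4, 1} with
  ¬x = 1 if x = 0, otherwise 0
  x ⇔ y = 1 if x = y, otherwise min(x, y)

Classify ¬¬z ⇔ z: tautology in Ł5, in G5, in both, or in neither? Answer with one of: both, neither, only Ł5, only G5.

only Ł5

In Ł5: every assignment gives 1 — tautology.
In G5: at z = 1/4 the value is 1/4 — not a tautology.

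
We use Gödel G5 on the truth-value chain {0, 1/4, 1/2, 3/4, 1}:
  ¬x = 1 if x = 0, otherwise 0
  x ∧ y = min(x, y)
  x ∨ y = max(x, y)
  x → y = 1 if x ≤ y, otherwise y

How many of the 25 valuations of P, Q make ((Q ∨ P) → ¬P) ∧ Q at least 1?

1

value 1: 1 assignment (counts)
value 3/4: 1 assignment
value 1/2: 1 assignment
value 1/4: 1 assignment
value 0: 21 assignments
So 1 of the 25 assignments meets the threshold.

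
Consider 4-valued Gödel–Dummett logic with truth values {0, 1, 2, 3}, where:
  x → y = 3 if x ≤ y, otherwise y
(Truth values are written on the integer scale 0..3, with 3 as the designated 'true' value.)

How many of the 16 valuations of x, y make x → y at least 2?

11

x = 0, y = 0 ↦ 3  ≥
x = 0, y = 1 ↦ 3  ≥
x = 0, y = 2 ↦ 3  ≥
x = 0, y = 3 ↦ 3  ≥
x = 1, y = 0 ↦ 0  <
x = 1, y = 1 ↦ 3  ≥
x = 1, y = 2 ↦ 3  ≥
x = 1, y = 3 ↦ 3  ≥
x = 2, y = 0 ↦ 0  <
x = 2, y = 1 ↦ 1  <
x = 2, y = 2 ↦ 3  ≥
x = 2, y = 3 ↦ 3  ≥
x = 3, y = 0 ↦ 0  <
x = 3, y = 1 ↦ 1  <
x = 3, y = 2 ↦ 2  ≥
x = 3, y = 3 ↦ 3  ≥
So 11 of the 16 assignments meet the threshold.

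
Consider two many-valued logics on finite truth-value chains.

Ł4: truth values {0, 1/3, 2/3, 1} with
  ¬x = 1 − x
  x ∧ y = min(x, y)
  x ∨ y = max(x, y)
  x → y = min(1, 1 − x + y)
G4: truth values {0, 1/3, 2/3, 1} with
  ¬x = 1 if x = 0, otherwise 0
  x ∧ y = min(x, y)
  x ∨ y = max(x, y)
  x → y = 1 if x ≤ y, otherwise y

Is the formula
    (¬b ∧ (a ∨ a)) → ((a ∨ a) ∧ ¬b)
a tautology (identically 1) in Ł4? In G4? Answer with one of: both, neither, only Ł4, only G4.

In Ł4: every assignment gives 1 — tautology.
In G4: every assignment gives 1 — tautology.

both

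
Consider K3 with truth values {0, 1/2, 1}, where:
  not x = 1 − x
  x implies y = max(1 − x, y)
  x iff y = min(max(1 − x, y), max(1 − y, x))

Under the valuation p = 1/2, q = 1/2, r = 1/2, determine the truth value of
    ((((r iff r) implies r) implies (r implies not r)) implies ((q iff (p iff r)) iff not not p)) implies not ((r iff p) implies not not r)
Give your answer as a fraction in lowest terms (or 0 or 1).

r iff r = 1/2 iff 1/2 = 1/2
(r iff r) implies r = 1/2 implies 1/2 = 1/2
not r = not 1/2 = 1/2
r implies not r = 1/2 implies 1/2 = 1/2
((r iff r) implies r) implies (r implies not r) = 1/2 implies 1/2 = 1/2
p iff r = 1/2 iff 1/2 = 1/2
q iff (p iff r) = 1/2 iff 1/2 = 1/2
not p = not 1/2 = 1/2
not not p = not 1/2 = 1/2
(q iff (p iff r)) iff not not p = 1/2 iff 1/2 = 1/2
(((r iff r) implies r) implies (r implies not r)) implies ((q iff (p iff r)) iff not not p) = 1/2 implies 1/2 = 1/2
r iff p = 1/2 iff 1/2 = 1/2
not r = not 1/2 = 1/2
not not r = not 1/2 = 1/2
(r iff p) implies not not r = 1/2 implies 1/2 = 1/2
not ((r iff p) implies not not r) = not 1/2 = 1/2
((((r iff r) implies r) implies (r implies not r)) implies ((q iff (p iff r)) iff not not p)) implies not ((r iff p) implies not not r) = 1/2 implies 1/2 = 1/2

1/2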